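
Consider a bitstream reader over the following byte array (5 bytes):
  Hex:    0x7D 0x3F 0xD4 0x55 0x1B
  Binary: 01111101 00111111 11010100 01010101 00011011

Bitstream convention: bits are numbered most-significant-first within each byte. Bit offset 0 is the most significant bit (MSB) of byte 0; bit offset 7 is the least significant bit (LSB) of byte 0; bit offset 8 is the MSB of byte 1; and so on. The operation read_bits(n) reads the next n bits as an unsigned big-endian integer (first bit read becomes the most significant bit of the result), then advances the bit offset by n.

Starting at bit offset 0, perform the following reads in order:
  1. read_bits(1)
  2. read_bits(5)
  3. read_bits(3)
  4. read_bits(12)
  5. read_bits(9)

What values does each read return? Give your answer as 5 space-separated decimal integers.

Answer: 0 31 2 2042 277

Derivation:
Read 1: bits[0:1] width=1 -> value=0 (bin 0); offset now 1 = byte 0 bit 1; 39 bits remain
Read 2: bits[1:6] width=5 -> value=31 (bin 11111); offset now 6 = byte 0 bit 6; 34 bits remain
Read 3: bits[6:9] width=3 -> value=2 (bin 010); offset now 9 = byte 1 bit 1; 31 bits remain
Read 4: bits[9:21] width=12 -> value=2042 (bin 011111111010); offset now 21 = byte 2 bit 5; 19 bits remain
Read 5: bits[21:30] width=9 -> value=277 (bin 100010101); offset now 30 = byte 3 bit 6; 10 bits remain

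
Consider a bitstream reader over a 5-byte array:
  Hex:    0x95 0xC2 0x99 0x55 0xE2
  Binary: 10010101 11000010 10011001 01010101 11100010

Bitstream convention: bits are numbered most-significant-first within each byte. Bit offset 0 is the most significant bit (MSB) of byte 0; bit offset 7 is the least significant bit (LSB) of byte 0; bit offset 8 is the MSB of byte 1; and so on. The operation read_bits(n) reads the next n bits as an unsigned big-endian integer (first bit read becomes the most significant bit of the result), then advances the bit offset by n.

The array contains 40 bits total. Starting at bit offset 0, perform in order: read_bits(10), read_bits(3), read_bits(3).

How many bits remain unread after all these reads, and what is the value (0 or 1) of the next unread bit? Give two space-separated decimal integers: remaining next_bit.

Answer: 24 1

Derivation:
Read 1: bits[0:10] width=10 -> value=599 (bin 1001010111); offset now 10 = byte 1 bit 2; 30 bits remain
Read 2: bits[10:13] width=3 -> value=0 (bin 000); offset now 13 = byte 1 bit 5; 27 bits remain
Read 3: bits[13:16] width=3 -> value=2 (bin 010); offset now 16 = byte 2 bit 0; 24 bits remain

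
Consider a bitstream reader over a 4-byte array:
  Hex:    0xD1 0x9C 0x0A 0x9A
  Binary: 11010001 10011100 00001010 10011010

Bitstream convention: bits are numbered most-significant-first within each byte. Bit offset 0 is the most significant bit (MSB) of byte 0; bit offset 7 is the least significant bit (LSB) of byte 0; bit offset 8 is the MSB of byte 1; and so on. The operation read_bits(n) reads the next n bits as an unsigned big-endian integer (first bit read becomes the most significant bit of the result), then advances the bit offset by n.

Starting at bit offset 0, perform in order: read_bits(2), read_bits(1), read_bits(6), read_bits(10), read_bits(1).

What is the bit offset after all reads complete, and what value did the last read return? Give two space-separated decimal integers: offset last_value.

Read 1: bits[0:2] width=2 -> value=3 (bin 11); offset now 2 = byte 0 bit 2; 30 bits remain
Read 2: bits[2:3] width=1 -> value=0 (bin 0); offset now 3 = byte 0 bit 3; 29 bits remain
Read 3: bits[3:9] width=6 -> value=35 (bin 100011); offset now 9 = byte 1 bit 1; 23 bits remain
Read 4: bits[9:19] width=10 -> value=224 (bin 0011100000); offset now 19 = byte 2 bit 3; 13 bits remain
Read 5: bits[19:20] width=1 -> value=0 (bin 0); offset now 20 = byte 2 bit 4; 12 bits remain

Answer: 20 0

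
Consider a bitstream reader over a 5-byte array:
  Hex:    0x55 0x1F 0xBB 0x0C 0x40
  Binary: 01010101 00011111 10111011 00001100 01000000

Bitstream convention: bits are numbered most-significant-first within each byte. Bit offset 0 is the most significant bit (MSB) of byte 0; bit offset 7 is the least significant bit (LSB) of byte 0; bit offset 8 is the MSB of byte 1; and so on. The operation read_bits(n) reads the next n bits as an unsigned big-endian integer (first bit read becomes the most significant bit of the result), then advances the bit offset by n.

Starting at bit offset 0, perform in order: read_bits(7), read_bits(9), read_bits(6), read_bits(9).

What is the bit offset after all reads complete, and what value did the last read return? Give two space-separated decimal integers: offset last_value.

Read 1: bits[0:7] width=7 -> value=42 (bin 0101010); offset now 7 = byte 0 bit 7; 33 bits remain
Read 2: bits[7:16] width=9 -> value=287 (bin 100011111); offset now 16 = byte 2 bit 0; 24 bits remain
Read 3: bits[16:22] width=6 -> value=46 (bin 101110); offset now 22 = byte 2 bit 6; 18 bits remain
Read 4: bits[22:31] width=9 -> value=390 (bin 110000110); offset now 31 = byte 3 bit 7; 9 bits remain

Answer: 31 390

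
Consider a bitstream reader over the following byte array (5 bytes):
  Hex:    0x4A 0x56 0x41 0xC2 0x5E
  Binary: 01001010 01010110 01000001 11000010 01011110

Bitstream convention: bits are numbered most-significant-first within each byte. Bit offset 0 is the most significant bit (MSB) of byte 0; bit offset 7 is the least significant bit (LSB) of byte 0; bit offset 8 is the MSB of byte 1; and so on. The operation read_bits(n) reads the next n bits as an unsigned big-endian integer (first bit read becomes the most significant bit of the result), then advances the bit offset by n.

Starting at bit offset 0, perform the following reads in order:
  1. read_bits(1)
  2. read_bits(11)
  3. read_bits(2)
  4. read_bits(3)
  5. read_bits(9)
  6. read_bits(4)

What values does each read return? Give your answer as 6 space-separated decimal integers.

Answer: 0 1189 1 4 263 0

Derivation:
Read 1: bits[0:1] width=1 -> value=0 (bin 0); offset now 1 = byte 0 bit 1; 39 bits remain
Read 2: bits[1:12] width=11 -> value=1189 (bin 10010100101); offset now 12 = byte 1 bit 4; 28 bits remain
Read 3: bits[12:14] width=2 -> value=1 (bin 01); offset now 14 = byte 1 bit 6; 26 bits remain
Read 4: bits[14:17] width=3 -> value=4 (bin 100); offset now 17 = byte 2 bit 1; 23 bits remain
Read 5: bits[17:26] width=9 -> value=263 (bin 100000111); offset now 26 = byte 3 bit 2; 14 bits remain
Read 6: bits[26:30] width=4 -> value=0 (bin 0000); offset now 30 = byte 3 bit 6; 10 bits remain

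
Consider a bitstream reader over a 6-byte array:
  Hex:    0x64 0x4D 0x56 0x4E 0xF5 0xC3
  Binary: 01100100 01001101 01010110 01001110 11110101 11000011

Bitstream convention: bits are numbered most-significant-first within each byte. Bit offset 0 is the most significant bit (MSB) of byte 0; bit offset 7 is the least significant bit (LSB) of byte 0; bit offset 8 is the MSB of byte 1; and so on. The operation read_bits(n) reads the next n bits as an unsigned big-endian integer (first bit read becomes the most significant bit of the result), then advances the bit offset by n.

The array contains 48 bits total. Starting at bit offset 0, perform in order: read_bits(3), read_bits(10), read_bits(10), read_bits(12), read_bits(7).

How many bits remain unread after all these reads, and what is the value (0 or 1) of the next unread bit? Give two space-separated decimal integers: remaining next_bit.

Answer: 6 0

Derivation:
Read 1: bits[0:3] width=3 -> value=3 (bin 011); offset now 3 = byte 0 bit 3; 45 bits remain
Read 2: bits[3:13] width=10 -> value=137 (bin 0010001001); offset now 13 = byte 1 bit 5; 35 bits remain
Read 3: bits[13:23] width=10 -> value=683 (bin 1010101011); offset now 23 = byte 2 bit 7; 25 bits remain
Read 4: bits[23:35] width=12 -> value=631 (bin 001001110111); offset now 35 = byte 4 bit 3; 13 bits remain
Read 5: bits[35:42] width=7 -> value=87 (bin 1010111); offset now 42 = byte 5 bit 2; 6 bits remain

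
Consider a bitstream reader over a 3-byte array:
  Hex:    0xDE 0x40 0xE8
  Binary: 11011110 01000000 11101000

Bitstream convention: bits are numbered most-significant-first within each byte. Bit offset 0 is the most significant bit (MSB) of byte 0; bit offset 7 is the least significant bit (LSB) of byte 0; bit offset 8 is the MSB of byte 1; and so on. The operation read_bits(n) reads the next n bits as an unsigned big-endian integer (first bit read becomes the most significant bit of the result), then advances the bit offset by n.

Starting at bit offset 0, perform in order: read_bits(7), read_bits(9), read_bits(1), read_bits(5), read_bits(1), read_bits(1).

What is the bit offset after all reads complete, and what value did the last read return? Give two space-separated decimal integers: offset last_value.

Read 1: bits[0:7] width=7 -> value=111 (bin 1101111); offset now 7 = byte 0 bit 7; 17 bits remain
Read 2: bits[7:16] width=9 -> value=64 (bin 001000000); offset now 16 = byte 2 bit 0; 8 bits remain
Read 3: bits[16:17] width=1 -> value=1 (bin 1); offset now 17 = byte 2 bit 1; 7 bits remain
Read 4: bits[17:22] width=5 -> value=26 (bin 11010); offset now 22 = byte 2 bit 6; 2 bits remain
Read 5: bits[22:23] width=1 -> value=0 (bin 0); offset now 23 = byte 2 bit 7; 1 bits remain
Read 6: bits[23:24] width=1 -> value=0 (bin 0); offset now 24 = byte 3 bit 0; 0 bits remain

Answer: 24 0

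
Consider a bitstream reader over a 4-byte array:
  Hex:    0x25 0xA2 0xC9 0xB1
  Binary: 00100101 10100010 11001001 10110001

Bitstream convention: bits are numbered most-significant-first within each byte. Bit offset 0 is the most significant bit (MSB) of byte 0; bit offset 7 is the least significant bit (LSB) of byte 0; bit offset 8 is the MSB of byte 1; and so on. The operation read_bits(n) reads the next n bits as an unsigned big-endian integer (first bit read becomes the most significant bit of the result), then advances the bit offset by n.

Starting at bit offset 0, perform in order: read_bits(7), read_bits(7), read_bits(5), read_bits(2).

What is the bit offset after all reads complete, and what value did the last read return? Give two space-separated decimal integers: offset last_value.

Read 1: bits[0:7] width=7 -> value=18 (bin 0010010); offset now 7 = byte 0 bit 7; 25 bits remain
Read 2: bits[7:14] width=7 -> value=104 (bin 1101000); offset now 14 = byte 1 bit 6; 18 bits remain
Read 3: bits[14:19] width=5 -> value=22 (bin 10110); offset now 19 = byte 2 bit 3; 13 bits remain
Read 4: bits[19:21] width=2 -> value=1 (bin 01); offset now 21 = byte 2 bit 5; 11 bits remain

Answer: 21 1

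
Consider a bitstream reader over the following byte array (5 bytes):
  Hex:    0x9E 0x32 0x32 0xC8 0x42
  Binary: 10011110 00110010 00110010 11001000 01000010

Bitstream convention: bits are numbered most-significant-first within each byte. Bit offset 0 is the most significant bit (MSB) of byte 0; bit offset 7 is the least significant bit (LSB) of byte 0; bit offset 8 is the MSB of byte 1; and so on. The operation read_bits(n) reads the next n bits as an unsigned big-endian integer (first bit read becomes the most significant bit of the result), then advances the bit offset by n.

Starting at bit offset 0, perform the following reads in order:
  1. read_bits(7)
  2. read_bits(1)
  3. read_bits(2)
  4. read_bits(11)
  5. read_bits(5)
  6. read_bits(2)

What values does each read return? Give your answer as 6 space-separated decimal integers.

Answer: 79 0 0 1606 11 0

Derivation:
Read 1: bits[0:7] width=7 -> value=79 (bin 1001111); offset now 7 = byte 0 bit 7; 33 bits remain
Read 2: bits[7:8] width=1 -> value=0 (bin 0); offset now 8 = byte 1 bit 0; 32 bits remain
Read 3: bits[8:10] width=2 -> value=0 (bin 00); offset now 10 = byte 1 bit 2; 30 bits remain
Read 4: bits[10:21] width=11 -> value=1606 (bin 11001000110); offset now 21 = byte 2 bit 5; 19 bits remain
Read 5: bits[21:26] width=5 -> value=11 (bin 01011); offset now 26 = byte 3 bit 2; 14 bits remain
Read 6: bits[26:28] width=2 -> value=0 (bin 00); offset now 28 = byte 3 bit 4; 12 bits remain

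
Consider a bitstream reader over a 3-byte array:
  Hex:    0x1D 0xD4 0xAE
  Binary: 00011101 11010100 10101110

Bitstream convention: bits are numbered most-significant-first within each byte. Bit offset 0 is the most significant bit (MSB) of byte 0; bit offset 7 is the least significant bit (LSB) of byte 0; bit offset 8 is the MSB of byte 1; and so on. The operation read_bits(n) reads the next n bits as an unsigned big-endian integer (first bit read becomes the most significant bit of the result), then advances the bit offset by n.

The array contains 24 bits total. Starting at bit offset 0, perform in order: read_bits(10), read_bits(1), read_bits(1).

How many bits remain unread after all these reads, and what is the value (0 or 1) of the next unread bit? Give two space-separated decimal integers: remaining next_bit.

Read 1: bits[0:10] width=10 -> value=119 (bin 0001110111); offset now 10 = byte 1 bit 2; 14 bits remain
Read 2: bits[10:11] width=1 -> value=0 (bin 0); offset now 11 = byte 1 bit 3; 13 bits remain
Read 3: bits[11:12] width=1 -> value=1 (bin 1); offset now 12 = byte 1 bit 4; 12 bits remain

Answer: 12 0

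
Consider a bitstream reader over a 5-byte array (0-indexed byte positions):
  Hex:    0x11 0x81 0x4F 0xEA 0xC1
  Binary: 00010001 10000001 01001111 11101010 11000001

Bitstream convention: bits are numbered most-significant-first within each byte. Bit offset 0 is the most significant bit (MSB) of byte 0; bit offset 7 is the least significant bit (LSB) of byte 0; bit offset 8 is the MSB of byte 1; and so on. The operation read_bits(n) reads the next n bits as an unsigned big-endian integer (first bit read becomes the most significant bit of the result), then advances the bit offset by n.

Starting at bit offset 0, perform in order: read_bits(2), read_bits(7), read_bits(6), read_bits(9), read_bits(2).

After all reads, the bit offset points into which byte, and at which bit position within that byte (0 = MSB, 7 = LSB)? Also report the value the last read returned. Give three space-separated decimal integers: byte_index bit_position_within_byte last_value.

Answer: 3 2 3

Derivation:
Read 1: bits[0:2] width=2 -> value=0 (bin 00); offset now 2 = byte 0 bit 2; 38 bits remain
Read 2: bits[2:9] width=7 -> value=35 (bin 0100011); offset now 9 = byte 1 bit 1; 31 bits remain
Read 3: bits[9:15] width=6 -> value=0 (bin 000000); offset now 15 = byte 1 bit 7; 25 bits remain
Read 4: bits[15:24] width=9 -> value=335 (bin 101001111); offset now 24 = byte 3 bit 0; 16 bits remain
Read 5: bits[24:26] width=2 -> value=3 (bin 11); offset now 26 = byte 3 bit 2; 14 bits remain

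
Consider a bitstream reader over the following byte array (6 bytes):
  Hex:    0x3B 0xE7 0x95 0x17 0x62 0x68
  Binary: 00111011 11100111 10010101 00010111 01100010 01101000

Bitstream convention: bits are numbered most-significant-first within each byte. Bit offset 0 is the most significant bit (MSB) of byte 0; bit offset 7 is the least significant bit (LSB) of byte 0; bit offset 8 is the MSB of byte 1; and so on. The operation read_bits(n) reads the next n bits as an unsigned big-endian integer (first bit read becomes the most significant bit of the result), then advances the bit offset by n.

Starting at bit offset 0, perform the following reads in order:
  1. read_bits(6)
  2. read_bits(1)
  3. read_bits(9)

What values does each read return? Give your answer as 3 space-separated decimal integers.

Read 1: bits[0:6] width=6 -> value=14 (bin 001110); offset now 6 = byte 0 bit 6; 42 bits remain
Read 2: bits[6:7] width=1 -> value=1 (bin 1); offset now 7 = byte 0 bit 7; 41 bits remain
Read 3: bits[7:16] width=9 -> value=487 (bin 111100111); offset now 16 = byte 2 bit 0; 32 bits remain

Answer: 14 1 487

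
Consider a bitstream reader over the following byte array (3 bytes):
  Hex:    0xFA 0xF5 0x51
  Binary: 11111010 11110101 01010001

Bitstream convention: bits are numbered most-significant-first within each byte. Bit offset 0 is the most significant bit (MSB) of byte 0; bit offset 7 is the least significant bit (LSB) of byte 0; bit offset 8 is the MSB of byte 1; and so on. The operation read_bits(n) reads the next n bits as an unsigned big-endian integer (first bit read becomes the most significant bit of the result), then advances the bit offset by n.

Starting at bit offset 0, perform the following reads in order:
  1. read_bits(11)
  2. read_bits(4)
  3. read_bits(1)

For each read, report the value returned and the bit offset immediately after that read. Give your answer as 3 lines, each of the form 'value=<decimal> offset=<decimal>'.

Read 1: bits[0:11] width=11 -> value=2007 (bin 11111010111); offset now 11 = byte 1 bit 3; 13 bits remain
Read 2: bits[11:15] width=4 -> value=10 (bin 1010); offset now 15 = byte 1 bit 7; 9 bits remain
Read 3: bits[15:16] width=1 -> value=1 (bin 1); offset now 16 = byte 2 bit 0; 8 bits remain

Answer: value=2007 offset=11
value=10 offset=15
value=1 offset=16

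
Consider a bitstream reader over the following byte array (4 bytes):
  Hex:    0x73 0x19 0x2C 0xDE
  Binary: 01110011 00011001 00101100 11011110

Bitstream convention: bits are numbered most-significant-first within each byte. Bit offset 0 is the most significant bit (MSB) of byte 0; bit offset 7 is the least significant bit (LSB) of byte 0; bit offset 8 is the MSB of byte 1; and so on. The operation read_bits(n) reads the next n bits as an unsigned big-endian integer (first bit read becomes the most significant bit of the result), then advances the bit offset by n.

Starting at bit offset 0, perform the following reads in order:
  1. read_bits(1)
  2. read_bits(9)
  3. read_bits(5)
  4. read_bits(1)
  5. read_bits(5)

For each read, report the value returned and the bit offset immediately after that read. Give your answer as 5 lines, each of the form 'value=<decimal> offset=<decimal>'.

Read 1: bits[0:1] width=1 -> value=0 (bin 0); offset now 1 = byte 0 bit 1; 31 bits remain
Read 2: bits[1:10] width=9 -> value=460 (bin 111001100); offset now 10 = byte 1 bit 2; 22 bits remain
Read 3: bits[10:15] width=5 -> value=12 (bin 01100); offset now 15 = byte 1 bit 7; 17 bits remain
Read 4: bits[15:16] width=1 -> value=1 (bin 1); offset now 16 = byte 2 bit 0; 16 bits remain
Read 5: bits[16:21] width=5 -> value=5 (bin 00101); offset now 21 = byte 2 bit 5; 11 bits remain

Answer: value=0 offset=1
value=460 offset=10
value=12 offset=15
value=1 offset=16
value=5 offset=21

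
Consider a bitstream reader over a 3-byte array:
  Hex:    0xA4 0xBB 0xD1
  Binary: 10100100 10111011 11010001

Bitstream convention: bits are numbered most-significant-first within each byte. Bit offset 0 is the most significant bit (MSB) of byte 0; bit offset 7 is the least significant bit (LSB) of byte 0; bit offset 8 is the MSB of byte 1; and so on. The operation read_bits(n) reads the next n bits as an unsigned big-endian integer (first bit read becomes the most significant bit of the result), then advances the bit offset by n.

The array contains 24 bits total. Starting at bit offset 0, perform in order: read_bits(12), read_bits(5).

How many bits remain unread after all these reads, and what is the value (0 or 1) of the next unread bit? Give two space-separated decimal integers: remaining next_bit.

Answer: 7 1

Derivation:
Read 1: bits[0:12] width=12 -> value=2635 (bin 101001001011); offset now 12 = byte 1 bit 4; 12 bits remain
Read 2: bits[12:17] width=5 -> value=23 (bin 10111); offset now 17 = byte 2 bit 1; 7 bits remain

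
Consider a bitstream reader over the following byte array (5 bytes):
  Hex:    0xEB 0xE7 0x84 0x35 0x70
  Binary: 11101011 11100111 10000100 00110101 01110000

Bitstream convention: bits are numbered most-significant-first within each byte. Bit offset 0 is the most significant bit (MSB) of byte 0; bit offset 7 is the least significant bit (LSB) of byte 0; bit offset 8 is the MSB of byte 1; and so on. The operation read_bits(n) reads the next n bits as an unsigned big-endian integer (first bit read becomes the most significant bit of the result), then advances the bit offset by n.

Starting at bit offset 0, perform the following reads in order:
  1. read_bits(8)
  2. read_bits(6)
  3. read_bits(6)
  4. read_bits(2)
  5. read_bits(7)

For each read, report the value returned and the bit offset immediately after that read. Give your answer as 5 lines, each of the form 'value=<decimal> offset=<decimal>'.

Answer: value=235 offset=8
value=57 offset=14
value=56 offset=20
value=1 offset=22
value=6 offset=29

Derivation:
Read 1: bits[0:8] width=8 -> value=235 (bin 11101011); offset now 8 = byte 1 bit 0; 32 bits remain
Read 2: bits[8:14] width=6 -> value=57 (bin 111001); offset now 14 = byte 1 bit 6; 26 bits remain
Read 3: bits[14:20] width=6 -> value=56 (bin 111000); offset now 20 = byte 2 bit 4; 20 bits remain
Read 4: bits[20:22] width=2 -> value=1 (bin 01); offset now 22 = byte 2 bit 6; 18 bits remain
Read 5: bits[22:29] width=7 -> value=6 (bin 0000110); offset now 29 = byte 3 bit 5; 11 bits remain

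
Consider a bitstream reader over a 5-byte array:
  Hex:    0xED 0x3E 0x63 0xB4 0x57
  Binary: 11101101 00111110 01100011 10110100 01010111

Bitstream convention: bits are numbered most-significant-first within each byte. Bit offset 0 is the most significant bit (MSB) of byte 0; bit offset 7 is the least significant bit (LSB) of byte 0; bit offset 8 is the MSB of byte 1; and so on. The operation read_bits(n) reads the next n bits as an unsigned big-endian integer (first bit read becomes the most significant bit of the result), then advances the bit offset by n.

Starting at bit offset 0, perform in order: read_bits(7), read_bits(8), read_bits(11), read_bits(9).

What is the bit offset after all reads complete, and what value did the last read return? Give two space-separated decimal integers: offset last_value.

Read 1: bits[0:7] width=7 -> value=118 (bin 1110110); offset now 7 = byte 0 bit 7; 33 bits remain
Read 2: bits[7:15] width=8 -> value=159 (bin 10011111); offset now 15 = byte 1 bit 7; 25 bits remain
Read 3: bits[15:26] width=11 -> value=398 (bin 00110001110); offset now 26 = byte 3 bit 2; 14 bits remain
Read 4: bits[26:35] width=9 -> value=418 (bin 110100010); offset now 35 = byte 4 bit 3; 5 bits remain

Answer: 35 418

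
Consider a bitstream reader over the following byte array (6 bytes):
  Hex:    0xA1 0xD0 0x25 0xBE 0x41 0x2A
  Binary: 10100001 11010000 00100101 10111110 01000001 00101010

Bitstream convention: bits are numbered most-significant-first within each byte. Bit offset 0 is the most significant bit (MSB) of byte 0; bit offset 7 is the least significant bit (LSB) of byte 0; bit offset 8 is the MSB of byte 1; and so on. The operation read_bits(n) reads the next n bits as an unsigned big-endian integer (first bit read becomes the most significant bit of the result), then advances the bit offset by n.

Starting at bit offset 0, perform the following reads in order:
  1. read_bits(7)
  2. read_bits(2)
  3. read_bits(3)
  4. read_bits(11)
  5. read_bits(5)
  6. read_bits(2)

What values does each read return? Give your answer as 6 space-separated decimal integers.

Answer: 80 3 5 18 27 3

Derivation:
Read 1: bits[0:7] width=7 -> value=80 (bin 1010000); offset now 7 = byte 0 bit 7; 41 bits remain
Read 2: bits[7:9] width=2 -> value=3 (bin 11); offset now 9 = byte 1 bit 1; 39 bits remain
Read 3: bits[9:12] width=3 -> value=5 (bin 101); offset now 12 = byte 1 bit 4; 36 bits remain
Read 4: bits[12:23] width=11 -> value=18 (bin 00000010010); offset now 23 = byte 2 bit 7; 25 bits remain
Read 5: bits[23:28] width=5 -> value=27 (bin 11011); offset now 28 = byte 3 bit 4; 20 bits remain
Read 6: bits[28:30] width=2 -> value=3 (bin 11); offset now 30 = byte 3 bit 6; 18 bits remain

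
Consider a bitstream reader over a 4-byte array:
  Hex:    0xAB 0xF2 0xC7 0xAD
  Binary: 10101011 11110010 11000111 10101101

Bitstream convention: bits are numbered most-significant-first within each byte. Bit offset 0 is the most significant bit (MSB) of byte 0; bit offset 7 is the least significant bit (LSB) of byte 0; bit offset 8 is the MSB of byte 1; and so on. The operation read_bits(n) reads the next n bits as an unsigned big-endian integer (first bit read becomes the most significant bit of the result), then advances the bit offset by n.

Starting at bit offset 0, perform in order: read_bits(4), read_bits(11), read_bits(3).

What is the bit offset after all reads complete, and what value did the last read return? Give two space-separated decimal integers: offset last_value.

Read 1: bits[0:4] width=4 -> value=10 (bin 1010); offset now 4 = byte 0 bit 4; 28 bits remain
Read 2: bits[4:15] width=11 -> value=1529 (bin 10111111001); offset now 15 = byte 1 bit 7; 17 bits remain
Read 3: bits[15:18] width=3 -> value=3 (bin 011); offset now 18 = byte 2 bit 2; 14 bits remain

Answer: 18 3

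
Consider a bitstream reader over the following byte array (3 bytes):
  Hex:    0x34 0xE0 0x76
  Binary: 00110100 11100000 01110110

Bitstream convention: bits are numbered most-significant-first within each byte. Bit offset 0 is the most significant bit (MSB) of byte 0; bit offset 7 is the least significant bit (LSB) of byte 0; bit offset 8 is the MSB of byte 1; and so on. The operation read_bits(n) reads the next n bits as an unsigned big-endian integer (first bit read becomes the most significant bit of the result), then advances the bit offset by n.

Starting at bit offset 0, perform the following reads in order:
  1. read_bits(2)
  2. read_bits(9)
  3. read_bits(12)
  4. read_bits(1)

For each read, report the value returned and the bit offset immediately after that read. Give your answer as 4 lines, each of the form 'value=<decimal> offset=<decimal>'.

Answer: value=0 offset=2
value=423 offset=11
value=59 offset=23
value=0 offset=24

Derivation:
Read 1: bits[0:2] width=2 -> value=0 (bin 00); offset now 2 = byte 0 bit 2; 22 bits remain
Read 2: bits[2:11] width=9 -> value=423 (bin 110100111); offset now 11 = byte 1 bit 3; 13 bits remain
Read 3: bits[11:23] width=12 -> value=59 (bin 000000111011); offset now 23 = byte 2 bit 7; 1 bits remain
Read 4: bits[23:24] width=1 -> value=0 (bin 0); offset now 24 = byte 3 bit 0; 0 bits remain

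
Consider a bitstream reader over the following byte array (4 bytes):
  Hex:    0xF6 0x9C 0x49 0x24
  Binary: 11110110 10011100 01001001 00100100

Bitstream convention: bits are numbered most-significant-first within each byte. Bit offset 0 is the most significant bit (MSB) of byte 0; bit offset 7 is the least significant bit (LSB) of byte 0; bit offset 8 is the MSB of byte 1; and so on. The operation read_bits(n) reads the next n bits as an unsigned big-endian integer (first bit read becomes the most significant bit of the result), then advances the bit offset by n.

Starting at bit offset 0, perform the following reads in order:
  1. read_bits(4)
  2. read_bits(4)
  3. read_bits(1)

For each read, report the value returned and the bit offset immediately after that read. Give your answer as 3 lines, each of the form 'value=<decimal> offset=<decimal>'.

Read 1: bits[0:4] width=4 -> value=15 (bin 1111); offset now 4 = byte 0 bit 4; 28 bits remain
Read 2: bits[4:8] width=4 -> value=6 (bin 0110); offset now 8 = byte 1 bit 0; 24 bits remain
Read 3: bits[8:9] width=1 -> value=1 (bin 1); offset now 9 = byte 1 bit 1; 23 bits remain

Answer: value=15 offset=4
value=6 offset=8
value=1 offset=9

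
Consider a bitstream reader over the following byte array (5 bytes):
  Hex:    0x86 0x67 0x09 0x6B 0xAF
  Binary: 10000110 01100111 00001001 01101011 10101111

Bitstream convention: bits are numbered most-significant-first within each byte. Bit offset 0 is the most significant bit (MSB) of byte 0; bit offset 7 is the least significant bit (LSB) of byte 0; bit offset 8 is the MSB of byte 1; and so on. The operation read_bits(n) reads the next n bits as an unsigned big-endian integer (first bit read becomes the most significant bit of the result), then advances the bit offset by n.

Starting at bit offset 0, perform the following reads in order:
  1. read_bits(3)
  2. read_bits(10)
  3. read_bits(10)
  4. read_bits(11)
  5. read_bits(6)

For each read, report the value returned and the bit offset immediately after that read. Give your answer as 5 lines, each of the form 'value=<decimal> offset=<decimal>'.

Answer: value=4 offset=3
value=204 offset=13
value=900 offset=23
value=1454 offset=34
value=47 offset=40

Derivation:
Read 1: bits[0:3] width=3 -> value=4 (bin 100); offset now 3 = byte 0 bit 3; 37 bits remain
Read 2: bits[3:13] width=10 -> value=204 (bin 0011001100); offset now 13 = byte 1 bit 5; 27 bits remain
Read 3: bits[13:23] width=10 -> value=900 (bin 1110000100); offset now 23 = byte 2 bit 7; 17 bits remain
Read 4: bits[23:34] width=11 -> value=1454 (bin 10110101110); offset now 34 = byte 4 bit 2; 6 bits remain
Read 5: bits[34:40] width=6 -> value=47 (bin 101111); offset now 40 = byte 5 bit 0; 0 bits remain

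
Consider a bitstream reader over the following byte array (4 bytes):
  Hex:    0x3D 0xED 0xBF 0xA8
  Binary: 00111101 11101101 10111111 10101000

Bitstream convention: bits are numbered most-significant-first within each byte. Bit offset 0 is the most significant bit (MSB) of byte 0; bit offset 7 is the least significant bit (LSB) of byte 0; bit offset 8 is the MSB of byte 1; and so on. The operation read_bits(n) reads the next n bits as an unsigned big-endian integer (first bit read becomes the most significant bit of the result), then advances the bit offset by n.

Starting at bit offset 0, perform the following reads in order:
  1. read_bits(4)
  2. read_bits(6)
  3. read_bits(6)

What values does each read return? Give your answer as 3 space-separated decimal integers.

Read 1: bits[0:4] width=4 -> value=3 (bin 0011); offset now 4 = byte 0 bit 4; 28 bits remain
Read 2: bits[4:10] width=6 -> value=55 (bin 110111); offset now 10 = byte 1 bit 2; 22 bits remain
Read 3: bits[10:16] width=6 -> value=45 (bin 101101); offset now 16 = byte 2 bit 0; 16 bits remain

Answer: 3 55 45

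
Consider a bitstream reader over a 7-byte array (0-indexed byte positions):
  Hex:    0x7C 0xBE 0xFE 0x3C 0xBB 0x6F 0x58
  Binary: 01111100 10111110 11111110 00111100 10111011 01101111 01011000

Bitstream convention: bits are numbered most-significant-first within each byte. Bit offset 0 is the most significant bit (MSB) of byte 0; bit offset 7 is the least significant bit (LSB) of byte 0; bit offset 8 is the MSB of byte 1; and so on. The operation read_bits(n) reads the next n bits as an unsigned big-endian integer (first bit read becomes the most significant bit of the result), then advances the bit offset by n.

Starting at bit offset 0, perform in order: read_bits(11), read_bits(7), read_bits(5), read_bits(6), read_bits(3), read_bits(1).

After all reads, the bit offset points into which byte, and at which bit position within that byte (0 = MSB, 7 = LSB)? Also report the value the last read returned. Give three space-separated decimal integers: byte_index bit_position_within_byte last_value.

Read 1: bits[0:11] width=11 -> value=997 (bin 01111100101); offset now 11 = byte 1 bit 3; 45 bits remain
Read 2: bits[11:18] width=7 -> value=123 (bin 1111011); offset now 18 = byte 2 bit 2; 38 bits remain
Read 3: bits[18:23] width=5 -> value=31 (bin 11111); offset now 23 = byte 2 bit 7; 33 bits remain
Read 4: bits[23:29] width=6 -> value=7 (bin 000111); offset now 29 = byte 3 bit 5; 27 bits remain
Read 5: bits[29:32] width=3 -> value=4 (bin 100); offset now 32 = byte 4 bit 0; 24 bits remain
Read 6: bits[32:33] width=1 -> value=1 (bin 1); offset now 33 = byte 4 bit 1; 23 bits remain

Answer: 4 1 1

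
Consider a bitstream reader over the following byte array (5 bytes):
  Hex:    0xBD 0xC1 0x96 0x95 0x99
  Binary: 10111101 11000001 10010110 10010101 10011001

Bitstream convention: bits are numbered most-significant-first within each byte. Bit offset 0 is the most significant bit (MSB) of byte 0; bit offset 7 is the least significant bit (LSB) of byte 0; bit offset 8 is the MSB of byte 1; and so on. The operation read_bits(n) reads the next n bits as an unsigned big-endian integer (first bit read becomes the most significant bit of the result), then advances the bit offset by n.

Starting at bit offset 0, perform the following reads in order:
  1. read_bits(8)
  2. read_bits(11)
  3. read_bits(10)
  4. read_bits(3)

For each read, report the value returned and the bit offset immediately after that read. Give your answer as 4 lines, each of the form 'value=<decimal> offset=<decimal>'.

Answer: value=189 offset=8
value=1548 offset=19
value=722 offset=29
value=5 offset=32

Derivation:
Read 1: bits[0:8] width=8 -> value=189 (bin 10111101); offset now 8 = byte 1 bit 0; 32 bits remain
Read 2: bits[8:19] width=11 -> value=1548 (bin 11000001100); offset now 19 = byte 2 bit 3; 21 bits remain
Read 3: bits[19:29] width=10 -> value=722 (bin 1011010010); offset now 29 = byte 3 bit 5; 11 bits remain
Read 4: bits[29:32] width=3 -> value=5 (bin 101); offset now 32 = byte 4 bit 0; 8 bits remain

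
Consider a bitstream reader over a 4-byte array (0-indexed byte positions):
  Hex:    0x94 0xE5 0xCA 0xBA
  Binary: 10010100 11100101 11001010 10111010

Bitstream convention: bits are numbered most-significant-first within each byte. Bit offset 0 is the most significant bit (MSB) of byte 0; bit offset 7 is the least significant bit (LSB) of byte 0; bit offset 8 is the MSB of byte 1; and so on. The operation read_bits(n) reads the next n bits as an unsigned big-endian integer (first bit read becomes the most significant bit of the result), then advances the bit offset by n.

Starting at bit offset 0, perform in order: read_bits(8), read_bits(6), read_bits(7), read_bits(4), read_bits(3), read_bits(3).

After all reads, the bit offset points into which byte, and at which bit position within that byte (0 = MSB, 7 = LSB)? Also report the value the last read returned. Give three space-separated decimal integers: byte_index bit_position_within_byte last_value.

Answer: 3 7 5

Derivation:
Read 1: bits[0:8] width=8 -> value=148 (bin 10010100); offset now 8 = byte 1 bit 0; 24 bits remain
Read 2: bits[8:14] width=6 -> value=57 (bin 111001); offset now 14 = byte 1 bit 6; 18 bits remain
Read 3: bits[14:21] width=7 -> value=57 (bin 0111001); offset now 21 = byte 2 bit 5; 11 bits remain
Read 4: bits[21:25] width=4 -> value=5 (bin 0101); offset now 25 = byte 3 bit 1; 7 bits remain
Read 5: bits[25:28] width=3 -> value=3 (bin 011); offset now 28 = byte 3 bit 4; 4 bits remain
Read 6: bits[28:31] width=3 -> value=5 (bin 101); offset now 31 = byte 3 bit 7; 1 bits remain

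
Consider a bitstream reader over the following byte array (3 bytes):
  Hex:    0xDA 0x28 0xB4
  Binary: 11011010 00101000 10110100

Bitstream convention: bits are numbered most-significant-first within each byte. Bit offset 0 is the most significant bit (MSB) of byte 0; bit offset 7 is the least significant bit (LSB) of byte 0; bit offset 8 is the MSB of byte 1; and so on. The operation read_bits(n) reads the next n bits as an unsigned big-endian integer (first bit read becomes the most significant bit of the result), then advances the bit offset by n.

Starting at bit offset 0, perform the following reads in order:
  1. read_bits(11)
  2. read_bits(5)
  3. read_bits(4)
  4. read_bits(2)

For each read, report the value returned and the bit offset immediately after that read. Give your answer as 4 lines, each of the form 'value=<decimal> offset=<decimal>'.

Read 1: bits[0:11] width=11 -> value=1745 (bin 11011010001); offset now 11 = byte 1 bit 3; 13 bits remain
Read 2: bits[11:16] width=5 -> value=8 (bin 01000); offset now 16 = byte 2 bit 0; 8 bits remain
Read 3: bits[16:20] width=4 -> value=11 (bin 1011); offset now 20 = byte 2 bit 4; 4 bits remain
Read 4: bits[20:22] width=2 -> value=1 (bin 01); offset now 22 = byte 2 bit 6; 2 bits remain

Answer: value=1745 offset=11
value=8 offset=16
value=11 offset=20
value=1 offset=22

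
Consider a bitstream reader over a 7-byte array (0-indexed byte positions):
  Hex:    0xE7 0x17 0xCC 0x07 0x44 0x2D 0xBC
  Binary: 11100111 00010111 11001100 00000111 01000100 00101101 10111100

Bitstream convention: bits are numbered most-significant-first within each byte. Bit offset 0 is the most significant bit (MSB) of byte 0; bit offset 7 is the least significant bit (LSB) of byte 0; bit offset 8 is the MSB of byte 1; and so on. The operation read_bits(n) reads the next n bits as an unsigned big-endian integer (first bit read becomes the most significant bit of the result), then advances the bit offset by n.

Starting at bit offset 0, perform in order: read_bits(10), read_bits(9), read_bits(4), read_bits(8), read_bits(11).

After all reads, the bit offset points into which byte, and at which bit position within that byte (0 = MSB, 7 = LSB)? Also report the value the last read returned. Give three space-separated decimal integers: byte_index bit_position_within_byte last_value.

Read 1: bits[0:10] width=10 -> value=924 (bin 1110011100); offset now 10 = byte 1 bit 2; 46 bits remain
Read 2: bits[10:19] width=9 -> value=190 (bin 010111110); offset now 19 = byte 2 bit 3; 37 bits remain
Read 3: bits[19:23] width=4 -> value=6 (bin 0110); offset now 23 = byte 2 bit 7; 33 bits remain
Read 4: bits[23:31] width=8 -> value=3 (bin 00000011); offset now 31 = byte 3 bit 7; 25 bits remain
Read 5: bits[31:42] width=11 -> value=1296 (bin 10100010000); offset now 42 = byte 5 bit 2; 14 bits remain

Answer: 5 2 1296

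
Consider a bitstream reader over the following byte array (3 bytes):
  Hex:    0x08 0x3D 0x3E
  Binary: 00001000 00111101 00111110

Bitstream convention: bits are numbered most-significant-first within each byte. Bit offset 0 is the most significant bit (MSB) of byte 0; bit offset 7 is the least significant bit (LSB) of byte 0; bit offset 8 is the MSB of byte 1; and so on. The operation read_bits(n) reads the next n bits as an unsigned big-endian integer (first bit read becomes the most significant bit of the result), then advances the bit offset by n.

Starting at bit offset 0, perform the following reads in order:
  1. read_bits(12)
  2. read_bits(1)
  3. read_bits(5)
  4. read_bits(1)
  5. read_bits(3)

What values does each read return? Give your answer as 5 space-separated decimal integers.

Answer: 131 1 20 1 7

Derivation:
Read 1: bits[0:12] width=12 -> value=131 (bin 000010000011); offset now 12 = byte 1 bit 4; 12 bits remain
Read 2: bits[12:13] width=1 -> value=1 (bin 1); offset now 13 = byte 1 bit 5; 11 bits remain
Read 3: bits[13:18] width=5 -> value=20 (bin 10100); offset now 18 = byte 2 bit 2; 6 bits remain
Read 4: bits[18:19] width=1 -> value=1 (bin 1); offset now 19 = byte 2 bit 3; 5 bits remain
Read 5: bits[19:22] width=3 -> value=7 (bin 111); offset now 22 = byte 2 bit 6; 2 bits remain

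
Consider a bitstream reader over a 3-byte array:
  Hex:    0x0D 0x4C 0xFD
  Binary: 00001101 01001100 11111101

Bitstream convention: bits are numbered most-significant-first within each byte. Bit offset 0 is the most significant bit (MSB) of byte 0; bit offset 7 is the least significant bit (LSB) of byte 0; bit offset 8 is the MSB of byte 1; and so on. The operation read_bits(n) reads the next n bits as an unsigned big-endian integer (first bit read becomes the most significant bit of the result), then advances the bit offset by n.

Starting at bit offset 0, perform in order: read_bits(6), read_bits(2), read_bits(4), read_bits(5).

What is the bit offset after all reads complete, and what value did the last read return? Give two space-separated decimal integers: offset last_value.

Answer: 17 25

Derivation:
Read 1: bits[0:6] width=6 -> value=3 (bin 000011); offset now 6 = byte 0 bit 6; 18 bits remain
Read 2: bits[6:8] width=2 -> value=1 (bin 01); offset now 8 = byte 1 bit 0; 16 bits remain
Read 3: bits[8:12] width=4 -> value=4 (bin 0100); offset now 12 = byte 1 bit 4; 12 bits remain
Read 4: bits[12:17] width=5 -> value=25 (bin 11001); offset now 17 = byte 2 bit 1; 7 bits remain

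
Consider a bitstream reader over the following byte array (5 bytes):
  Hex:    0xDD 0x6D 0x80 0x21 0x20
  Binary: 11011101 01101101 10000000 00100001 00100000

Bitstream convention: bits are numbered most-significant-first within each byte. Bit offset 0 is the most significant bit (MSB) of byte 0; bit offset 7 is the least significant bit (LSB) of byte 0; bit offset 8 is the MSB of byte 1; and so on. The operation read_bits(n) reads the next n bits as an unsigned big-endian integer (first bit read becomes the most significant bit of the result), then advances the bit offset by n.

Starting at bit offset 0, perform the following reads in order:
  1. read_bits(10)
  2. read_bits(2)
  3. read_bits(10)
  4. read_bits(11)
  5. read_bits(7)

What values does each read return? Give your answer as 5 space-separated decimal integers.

Read 1: bits[0:10] width=10 -> value=885 (bin 1101110101); offset now 10 = byte 1 bit 2; 30 bits remain
Read 2: bits[10:12] width=2 -> value=2 (bin 10); offset now 12 = byte 1 bit 4; 28 bits remain
Read 3: bits[12:22] width=10 -> value=864 (bin 1101100000); offset now 22 = byte 2 bit 6; 18 bits remain
Read 4: bits[22:33] width=11 -> value=66 (bin 00001000010); offset now 33 = byte 4 bit 1; 7 bits remain
Read 5: bits[33:40] width=7 -> value=32 (bin 0100000); offset now 40 = byte 5 bit 0; 0 bits remain

Answer: 885 2 864 66 32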